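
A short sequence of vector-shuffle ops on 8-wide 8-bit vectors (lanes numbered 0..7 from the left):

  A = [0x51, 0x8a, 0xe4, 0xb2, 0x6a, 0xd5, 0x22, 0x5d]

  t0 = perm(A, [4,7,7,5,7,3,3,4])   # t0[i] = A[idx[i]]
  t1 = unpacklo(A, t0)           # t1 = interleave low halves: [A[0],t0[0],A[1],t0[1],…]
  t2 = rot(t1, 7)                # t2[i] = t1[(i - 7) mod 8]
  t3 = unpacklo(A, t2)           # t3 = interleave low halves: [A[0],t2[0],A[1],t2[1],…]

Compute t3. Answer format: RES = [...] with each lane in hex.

→ t0 |6a|5d|5d|d5|5d|b2|b2|6a|
→ t1 |51|6a|8a|5d|e4|5d|b2|d5|
→ t2 |6a|8a|5d|e4|5d|b2|d5|51|
→ t3 |51|6a|8a|8a|e4|5d|b2|e4|

RES = [0x51, 0x6a, 0x8a, 0x8a, 0xe4, 0x5d, 0xb2, 0xe4]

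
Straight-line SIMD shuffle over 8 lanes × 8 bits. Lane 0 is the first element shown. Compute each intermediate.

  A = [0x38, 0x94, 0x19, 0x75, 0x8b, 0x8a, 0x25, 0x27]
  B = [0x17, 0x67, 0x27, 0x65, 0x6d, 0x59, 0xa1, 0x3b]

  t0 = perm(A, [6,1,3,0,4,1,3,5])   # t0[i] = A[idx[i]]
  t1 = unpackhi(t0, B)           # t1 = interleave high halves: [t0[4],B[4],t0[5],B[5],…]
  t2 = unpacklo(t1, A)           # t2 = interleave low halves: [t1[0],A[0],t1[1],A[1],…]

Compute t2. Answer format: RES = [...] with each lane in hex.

t0 = [0x25, 0x94, 0x75, 0x38, 0x8b, 0x94, 0x75, 0x8a]
t1 = [0x8b, 0x6d, 0x94, 0x59, 0x75, 0xa1, 0x8a, 0x3b]
t2 = [0x8b, 0x38, 0x6d, 0x94, 0x94, 0x19, 0x59, 0x75]

RES = [ 0x8b  0x38  0x6d  0x94  0x94  0x19  0x59  0x75 ]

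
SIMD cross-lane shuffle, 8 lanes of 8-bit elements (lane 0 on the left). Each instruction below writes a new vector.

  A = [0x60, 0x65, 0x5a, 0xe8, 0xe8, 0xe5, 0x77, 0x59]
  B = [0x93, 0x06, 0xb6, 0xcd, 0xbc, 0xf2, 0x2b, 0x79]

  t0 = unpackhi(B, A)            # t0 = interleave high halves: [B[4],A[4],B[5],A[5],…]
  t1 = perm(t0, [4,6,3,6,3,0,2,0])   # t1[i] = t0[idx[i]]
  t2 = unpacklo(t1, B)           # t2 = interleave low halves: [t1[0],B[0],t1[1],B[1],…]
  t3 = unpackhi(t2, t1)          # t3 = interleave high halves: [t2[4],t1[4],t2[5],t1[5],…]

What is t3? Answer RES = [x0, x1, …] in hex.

→ t0 |bc|e8|f2|e5|2b|77|79|59|
→ t1 |2b|79|e5|79|e5|bc|f2|bc|
→ t2 |2b|93|79|06|e5|b6|79|cd|
→ t3 |e5|e5|b6|bc|79|f2|cd|bc|

RES = [0xe5, 0xe5, 0xb6, 0xbc, 0x79, 0xf2, 0xcd, 0xbc]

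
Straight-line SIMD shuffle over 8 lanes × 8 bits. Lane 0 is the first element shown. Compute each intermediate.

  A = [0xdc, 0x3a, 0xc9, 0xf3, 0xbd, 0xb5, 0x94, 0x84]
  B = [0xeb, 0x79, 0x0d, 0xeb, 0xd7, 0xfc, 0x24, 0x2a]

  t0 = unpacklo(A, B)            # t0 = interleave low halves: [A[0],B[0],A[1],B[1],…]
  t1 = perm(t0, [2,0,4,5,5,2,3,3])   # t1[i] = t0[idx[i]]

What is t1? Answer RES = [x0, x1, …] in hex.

t0 = [0xdc, 0xeb, 0x3a, 0x79, 0xc9, 0x0d, 0xf3, 0xeb]
t1 = [0x3a, 0xdc, 0xc9, 0x0d, 0x0d, 0x3a, 0x79, 0x79]

RES = [ 0x3a  0xdc  0xc9  0x0d  0x0d  0x3a  0x79  0x79 ]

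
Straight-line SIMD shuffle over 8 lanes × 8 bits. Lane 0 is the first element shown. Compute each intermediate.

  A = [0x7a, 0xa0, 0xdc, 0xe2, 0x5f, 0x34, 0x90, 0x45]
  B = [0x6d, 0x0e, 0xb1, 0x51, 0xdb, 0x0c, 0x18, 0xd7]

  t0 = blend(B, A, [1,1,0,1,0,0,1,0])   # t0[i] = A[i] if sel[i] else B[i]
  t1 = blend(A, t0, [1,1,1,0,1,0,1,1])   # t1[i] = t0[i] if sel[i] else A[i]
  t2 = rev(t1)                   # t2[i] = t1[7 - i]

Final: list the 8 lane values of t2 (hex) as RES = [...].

t0 = [0x7a, 0xa0, 0xb1, 0xe2, 0xdb, 0x0c, 0x90, 0xd7]
t1 = [0x7a, 0xa0, 0xb1, 0xe2, 0xdb, 0x34, 0x90, 0xd7]
t2 = [0xd7, 0x90, 0x34, 0xdb, 0xe2, 0xb1, 0xa0, 0x7a]

RES = [ 0xd7  0x90  0x34  0xdb  0xe2  0xb1  0xa0  0x7a ]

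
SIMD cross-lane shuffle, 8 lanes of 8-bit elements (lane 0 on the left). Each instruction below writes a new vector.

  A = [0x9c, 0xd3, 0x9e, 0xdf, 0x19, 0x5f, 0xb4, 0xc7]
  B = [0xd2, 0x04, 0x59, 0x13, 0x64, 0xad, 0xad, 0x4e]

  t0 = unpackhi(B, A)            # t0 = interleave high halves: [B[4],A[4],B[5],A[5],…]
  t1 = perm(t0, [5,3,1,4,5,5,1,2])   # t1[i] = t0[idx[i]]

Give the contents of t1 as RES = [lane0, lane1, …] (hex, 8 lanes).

RES = [0xb4, 0x5f, 0x19, 0xad, 0xb4, 0xb4, 0x19, 0xad]

t0 = [0x64, 0x19, 0xad, 0x5f, 0xad, 0xb4, 0x4e, 0xc7]
t1 = [0xb4, 0x5f, 0x19, 0xad, 0xb4, 0xb4, 0x19, 0xad]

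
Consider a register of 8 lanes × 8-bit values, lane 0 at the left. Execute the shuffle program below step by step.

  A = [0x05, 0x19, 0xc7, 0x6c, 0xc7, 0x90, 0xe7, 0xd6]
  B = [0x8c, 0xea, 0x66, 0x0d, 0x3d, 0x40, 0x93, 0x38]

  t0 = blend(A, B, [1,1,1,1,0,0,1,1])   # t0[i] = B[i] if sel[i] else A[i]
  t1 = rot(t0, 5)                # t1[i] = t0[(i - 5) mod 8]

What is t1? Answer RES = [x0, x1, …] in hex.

→ t0 |8c|ea|66|0d|c7|90|93|38|
→ t1 |0d|c7|90|93|38|8c|ea|66|

RES = [0x0d, 0xc7, 0x90, 0x93, 0x38, 0x8c, 0xea, 0x66]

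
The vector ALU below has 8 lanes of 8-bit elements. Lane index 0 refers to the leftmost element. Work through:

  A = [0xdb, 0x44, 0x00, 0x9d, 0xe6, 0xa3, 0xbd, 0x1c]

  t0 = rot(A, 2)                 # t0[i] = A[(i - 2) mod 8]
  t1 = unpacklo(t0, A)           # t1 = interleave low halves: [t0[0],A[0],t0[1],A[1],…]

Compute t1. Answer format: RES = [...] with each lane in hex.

RES = [0xbd, 0xdb, 0x1c, 0x44, 0xdb, 0x00, 0x44, 0x9d]

  t0: bd 1c db 44 00 9d e6 a3
  t1: bd db 1c 44 db 00 44 9d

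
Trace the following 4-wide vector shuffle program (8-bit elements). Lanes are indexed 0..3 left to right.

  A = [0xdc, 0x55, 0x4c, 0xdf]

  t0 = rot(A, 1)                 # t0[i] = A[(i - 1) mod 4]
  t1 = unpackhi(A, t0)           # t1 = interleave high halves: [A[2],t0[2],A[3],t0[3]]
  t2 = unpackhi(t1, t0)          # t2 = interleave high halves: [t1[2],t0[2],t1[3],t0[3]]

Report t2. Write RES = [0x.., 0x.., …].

  t0: df dc 55 4c
  t1: 4c 55 df 4c
  t2: df 55 4c 4c

RES = [0xdf, 0x55, 0x4c, 0x4c]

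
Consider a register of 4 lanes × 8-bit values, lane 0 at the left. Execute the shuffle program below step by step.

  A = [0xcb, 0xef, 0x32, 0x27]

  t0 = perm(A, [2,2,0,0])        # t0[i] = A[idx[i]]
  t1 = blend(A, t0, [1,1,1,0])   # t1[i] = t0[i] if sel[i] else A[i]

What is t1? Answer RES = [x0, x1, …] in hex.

→ t0 |32|32|cb|cb|
→ t1 |32|32|cb|27|

RES = [0x32, 0x32, 0xcb, 0x27]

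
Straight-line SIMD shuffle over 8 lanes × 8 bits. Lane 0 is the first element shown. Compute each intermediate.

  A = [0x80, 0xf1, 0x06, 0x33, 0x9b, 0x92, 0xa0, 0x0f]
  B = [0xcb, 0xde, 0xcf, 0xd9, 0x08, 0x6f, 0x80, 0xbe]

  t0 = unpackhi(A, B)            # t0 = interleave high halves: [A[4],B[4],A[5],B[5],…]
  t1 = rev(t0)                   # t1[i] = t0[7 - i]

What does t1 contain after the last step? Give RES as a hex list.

  t0: 9b 08 92 6f a0 80 0f be
  t1: be 0f 80 a0 6f 92 08 9b

RES = [0xbe, 0x0f, 0x80, 0xa0, 0x6f, 0x92, 0x08, 0x9b]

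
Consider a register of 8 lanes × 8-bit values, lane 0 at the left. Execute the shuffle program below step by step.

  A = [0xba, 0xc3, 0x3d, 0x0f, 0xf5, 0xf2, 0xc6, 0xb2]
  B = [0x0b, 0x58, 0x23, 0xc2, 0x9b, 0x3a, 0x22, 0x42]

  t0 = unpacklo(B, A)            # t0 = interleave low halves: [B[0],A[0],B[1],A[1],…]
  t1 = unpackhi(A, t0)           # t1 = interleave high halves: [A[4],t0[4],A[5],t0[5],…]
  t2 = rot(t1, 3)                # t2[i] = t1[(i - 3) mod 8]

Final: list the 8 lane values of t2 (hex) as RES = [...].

t0 = [0x0b, 0xba, 0x58, 0xc3, 0x23, 0x3d, 0xc2, 0x0f]
t1 = [0xf5, 0x23, 0xf2, 0x3d, 0xc6, 0xc2, 0xb2, 0x0f]
t2 = [0xc2, 0xb2, 0x0f, 0xf5, 0x23, 0xf2, 0x3d, 0xc6]

RES = [0xc2, 0xb2, 0x0f, 0xf5, 0x23, 0xf2, 0x3d, 0xc6]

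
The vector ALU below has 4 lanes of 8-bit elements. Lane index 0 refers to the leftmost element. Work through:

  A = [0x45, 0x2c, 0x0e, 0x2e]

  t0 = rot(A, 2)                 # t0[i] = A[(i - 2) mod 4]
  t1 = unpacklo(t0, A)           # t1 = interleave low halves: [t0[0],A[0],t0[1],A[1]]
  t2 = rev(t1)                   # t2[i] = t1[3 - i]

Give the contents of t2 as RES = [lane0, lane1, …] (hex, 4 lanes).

RES = [ 0x2c  0x2e  0x45  0x0e ]

  t0: 0e 2e 45 2c
  t1: 0e 45 2e 2c
  t2: 2c 2e 45 0e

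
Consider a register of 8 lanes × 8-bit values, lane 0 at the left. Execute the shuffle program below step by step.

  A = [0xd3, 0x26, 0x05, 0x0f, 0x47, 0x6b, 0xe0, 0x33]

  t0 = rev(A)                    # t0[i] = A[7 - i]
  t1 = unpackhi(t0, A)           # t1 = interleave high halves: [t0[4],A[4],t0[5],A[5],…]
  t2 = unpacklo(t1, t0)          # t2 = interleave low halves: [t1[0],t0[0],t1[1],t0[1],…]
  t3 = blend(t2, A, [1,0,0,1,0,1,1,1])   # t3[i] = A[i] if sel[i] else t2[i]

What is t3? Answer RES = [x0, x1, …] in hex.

t0 = [0x33, 0xe0, 0x6b, 0x47, 0x0f, 0x05, 0x26, 0xd3]
t1 = [0x0f, 0x47, 0x05, 0x6b, 0x26, 0xe0, 0xd3, 0x33]
t2 = [0x0f, 0x33, 0x47, 0xe0, 0x05, 0x6b, 0x6b, 0x47]
t3 = [0xd3, 0x33, 0x47, 0x0f, 0x05, 0x6b, 0xe0, 0x33]

RES = [0xd3, 0x33, 0x47, 0x0f, 0x05, 0x6b, 0xe0, 0x33]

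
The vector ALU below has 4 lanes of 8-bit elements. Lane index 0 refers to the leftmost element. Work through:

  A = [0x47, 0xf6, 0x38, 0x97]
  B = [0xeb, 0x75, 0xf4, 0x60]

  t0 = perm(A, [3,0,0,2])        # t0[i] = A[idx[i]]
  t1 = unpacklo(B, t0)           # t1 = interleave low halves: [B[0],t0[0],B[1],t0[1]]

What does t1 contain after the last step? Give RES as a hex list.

t0 = [0x97, 0x47, 0x47, 0x38]
t1 = [0xeb, 0x97, 0x75, 0x47]

RES = [ 0xeb  0x97  0x75  0x47 ]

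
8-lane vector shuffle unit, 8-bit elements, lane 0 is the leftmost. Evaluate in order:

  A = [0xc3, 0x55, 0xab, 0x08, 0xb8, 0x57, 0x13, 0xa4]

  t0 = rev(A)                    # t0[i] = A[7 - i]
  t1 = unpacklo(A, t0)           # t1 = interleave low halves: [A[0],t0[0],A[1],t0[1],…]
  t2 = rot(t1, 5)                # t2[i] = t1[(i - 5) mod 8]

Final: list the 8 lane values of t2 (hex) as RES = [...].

RES = [0x13, 0xab, 0x57, 0x08, 0xb8, 0xc3, 0xa4, 0x55]

→ t0 |a4|13|57|b8|08|ab|55|c3|
→ t1 |c3|a4|55|13|ab|57|08|b8|
→ t2 |13|ab|57|08|b8|c3|a4|55|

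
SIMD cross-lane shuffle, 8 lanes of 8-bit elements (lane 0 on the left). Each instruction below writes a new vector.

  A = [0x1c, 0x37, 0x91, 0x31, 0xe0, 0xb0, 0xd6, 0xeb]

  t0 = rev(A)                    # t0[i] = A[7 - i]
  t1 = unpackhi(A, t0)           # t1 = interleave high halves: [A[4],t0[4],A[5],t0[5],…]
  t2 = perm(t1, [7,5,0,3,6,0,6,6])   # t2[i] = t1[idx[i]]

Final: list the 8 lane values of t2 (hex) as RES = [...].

RES = [ 0x1c  0x37  0xe0  0x91  0xeb  0xe0  0xeb  0xeb ]

t0 = [0xeb, 0xd6, 0xb0, 0xe0, 0x31, 0x91, 0x37, 0x1c]
t1 = [0xe0, 0x31, 0xb0, 0x91, 0xd6, 0x37, 0xeb, 0x1c]
t2 = [0x1c, 0x37, 0xe0, 0x91, 0xeb, 0xe0, 0xeb, 0xeb]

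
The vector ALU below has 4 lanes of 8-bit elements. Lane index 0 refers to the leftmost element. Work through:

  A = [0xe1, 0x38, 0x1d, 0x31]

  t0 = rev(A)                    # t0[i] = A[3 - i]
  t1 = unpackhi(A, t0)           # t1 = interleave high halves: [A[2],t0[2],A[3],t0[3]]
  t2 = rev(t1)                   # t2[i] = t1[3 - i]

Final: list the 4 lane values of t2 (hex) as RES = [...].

  t0: 31 1d 38 e1
  t1: 1d 38 31 e1
  t2: e1 31 38 1d

RES = [ 0xe1  0x31  0x38  0x1d ]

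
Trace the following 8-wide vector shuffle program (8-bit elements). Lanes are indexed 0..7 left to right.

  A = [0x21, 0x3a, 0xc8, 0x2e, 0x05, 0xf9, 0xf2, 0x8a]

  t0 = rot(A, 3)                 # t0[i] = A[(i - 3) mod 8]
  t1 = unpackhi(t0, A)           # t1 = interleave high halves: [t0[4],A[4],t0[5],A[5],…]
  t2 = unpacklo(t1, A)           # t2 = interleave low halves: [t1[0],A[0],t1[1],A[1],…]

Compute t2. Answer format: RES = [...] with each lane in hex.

RES = [0x3a, 0x21, 0x05, 0x3a, 0xc8, 0xc8, 0xf9, 0x2e]

t0 = [0xf9, 0xf2, 0x8a, 0x21, 0x3a, 0xc8, 0x2e, 0x05]
t1 = [0x3a, 0x05, 0xc8, 0xf9, 0x2e, 0xf2, 0x05, 0x8a]
t2 = [0x3a, 0x21, 0x05, 0x3a, 0xc8, 0xc8, 0xf9, 0x2e]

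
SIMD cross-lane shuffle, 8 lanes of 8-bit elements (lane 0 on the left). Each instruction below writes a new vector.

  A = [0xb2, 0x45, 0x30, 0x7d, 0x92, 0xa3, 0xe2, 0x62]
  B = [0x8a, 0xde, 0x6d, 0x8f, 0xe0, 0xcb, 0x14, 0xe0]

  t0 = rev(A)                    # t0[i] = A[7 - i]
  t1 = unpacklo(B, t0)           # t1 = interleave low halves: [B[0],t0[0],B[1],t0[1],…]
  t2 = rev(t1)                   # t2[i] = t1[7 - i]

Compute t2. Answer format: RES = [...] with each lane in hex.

  t0: 62 e2 a3 92 7d 30 45 b2
  t1: 8a 62 de e2 6d a3 8f 92
  t2: 92 8f a3 6d e2 de 62 8a

RES = [ 0x92  0x8f  0xa3  0x6d  0xe2  0xde  0x62  0x8a ]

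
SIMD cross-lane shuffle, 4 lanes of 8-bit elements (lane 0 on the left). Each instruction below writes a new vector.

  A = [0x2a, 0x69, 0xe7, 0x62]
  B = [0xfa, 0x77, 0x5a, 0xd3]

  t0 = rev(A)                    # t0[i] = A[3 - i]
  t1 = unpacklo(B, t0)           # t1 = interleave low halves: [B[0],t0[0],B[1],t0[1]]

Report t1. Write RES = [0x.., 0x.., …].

  t0: 62 e7 69 2a
  t1: fa 62 77 e7

RES = [0xfa, 0x62, 0x77, 0xe7]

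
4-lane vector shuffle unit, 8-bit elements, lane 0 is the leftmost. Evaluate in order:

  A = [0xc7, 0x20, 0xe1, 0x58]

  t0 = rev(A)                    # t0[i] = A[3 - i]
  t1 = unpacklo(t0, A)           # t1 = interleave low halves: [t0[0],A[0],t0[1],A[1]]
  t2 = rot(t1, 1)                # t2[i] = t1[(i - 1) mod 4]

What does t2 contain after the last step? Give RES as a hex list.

  t0: 58 e1 20 c7
  t1: 58 c7 e1 20
  t2: 20 58 c7 e1

RES = [ 0x20  0x58  0xc7  0xe1 ]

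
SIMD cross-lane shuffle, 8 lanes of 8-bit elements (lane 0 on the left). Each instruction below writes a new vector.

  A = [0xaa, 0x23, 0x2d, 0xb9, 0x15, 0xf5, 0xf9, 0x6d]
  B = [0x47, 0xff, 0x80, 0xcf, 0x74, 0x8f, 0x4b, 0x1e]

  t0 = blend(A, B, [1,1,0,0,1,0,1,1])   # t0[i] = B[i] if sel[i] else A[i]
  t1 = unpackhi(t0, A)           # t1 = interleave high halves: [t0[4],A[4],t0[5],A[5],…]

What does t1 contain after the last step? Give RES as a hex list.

t0 = [0x47, 0xff, 0x2d, 0xb9, 0x74, 0xf5, 0x4b, 0x1e]
t1 = [0x74, 0x15, 0xf5, 0xf5, 0x4b, 0xf9, 0x1e, 0x6d]

RES = [0x74, 0x15, 0xf5, 0xf5, 0x4b, 0xf9, 0x1e, 0x6d]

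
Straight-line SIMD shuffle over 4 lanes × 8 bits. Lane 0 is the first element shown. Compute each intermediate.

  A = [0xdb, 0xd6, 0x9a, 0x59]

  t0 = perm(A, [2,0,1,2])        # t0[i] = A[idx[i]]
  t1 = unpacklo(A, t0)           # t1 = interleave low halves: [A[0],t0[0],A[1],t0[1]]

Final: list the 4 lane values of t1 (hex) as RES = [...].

t0 = [0x9a, 0xdb, 0xd6, 0x9a]
t1 = [0xdb, 0x9a, 0xd6, 0xdb]

RES = [ 0xdb  0x9a  0xd6  0xdb ]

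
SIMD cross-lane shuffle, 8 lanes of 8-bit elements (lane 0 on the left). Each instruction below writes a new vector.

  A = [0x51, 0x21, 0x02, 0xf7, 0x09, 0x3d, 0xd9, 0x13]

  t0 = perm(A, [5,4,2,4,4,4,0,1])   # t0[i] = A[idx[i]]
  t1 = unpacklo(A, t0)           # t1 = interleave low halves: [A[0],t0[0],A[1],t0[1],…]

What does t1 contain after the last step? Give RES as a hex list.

RES = [0x51, 0x3d, 0x21, 0x09, 0x02, 0x02, 0xf7, 0x09]

→ t0 |3d|09|02|09|09|09|51|21|
→ t1 |51|3d|21|09|02|02|f7|09|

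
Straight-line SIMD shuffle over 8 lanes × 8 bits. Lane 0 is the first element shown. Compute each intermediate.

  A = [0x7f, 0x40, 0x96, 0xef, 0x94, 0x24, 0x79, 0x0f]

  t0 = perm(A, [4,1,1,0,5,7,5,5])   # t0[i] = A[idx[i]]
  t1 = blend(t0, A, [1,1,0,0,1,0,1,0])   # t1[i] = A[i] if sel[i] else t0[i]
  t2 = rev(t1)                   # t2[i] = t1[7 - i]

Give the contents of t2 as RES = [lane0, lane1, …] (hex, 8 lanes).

  t0: 94 40 40 7f 24 0f 24 24
  t1: 7f 40 40 7f 94 0f 79 24
  t2: 24 79 0f 94 7f 40 40 7f

RES = [0x24, 0x79, 0x0f, 0x94, 0x7f, 0x40, 0x40, 0x7f]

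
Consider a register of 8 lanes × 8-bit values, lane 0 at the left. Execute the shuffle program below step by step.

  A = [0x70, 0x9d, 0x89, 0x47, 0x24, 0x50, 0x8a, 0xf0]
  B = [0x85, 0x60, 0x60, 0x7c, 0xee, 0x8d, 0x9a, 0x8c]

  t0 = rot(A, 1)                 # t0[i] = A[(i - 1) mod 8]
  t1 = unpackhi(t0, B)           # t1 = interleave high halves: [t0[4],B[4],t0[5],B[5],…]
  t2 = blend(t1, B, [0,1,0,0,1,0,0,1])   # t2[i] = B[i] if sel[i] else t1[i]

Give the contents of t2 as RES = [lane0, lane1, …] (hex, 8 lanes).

t0 = [0xf0, 0x70, 0x9d, 0x89, 0x47, 0x24, 0x50, 0x8a]
t1 = [0x47, 0xee, 0x24, 0x8d, 0x50, 0x9a, 0x8a, 0x8c]
t2 = [0x47, 0x60, 0x24, 0x8d, 0xee, 0x9a, 0x8a, 0x8c]

RES = [0x47, 0x60, 0x24, 0x8d, 0xee, 0x9a, 0x8a, 0x8c]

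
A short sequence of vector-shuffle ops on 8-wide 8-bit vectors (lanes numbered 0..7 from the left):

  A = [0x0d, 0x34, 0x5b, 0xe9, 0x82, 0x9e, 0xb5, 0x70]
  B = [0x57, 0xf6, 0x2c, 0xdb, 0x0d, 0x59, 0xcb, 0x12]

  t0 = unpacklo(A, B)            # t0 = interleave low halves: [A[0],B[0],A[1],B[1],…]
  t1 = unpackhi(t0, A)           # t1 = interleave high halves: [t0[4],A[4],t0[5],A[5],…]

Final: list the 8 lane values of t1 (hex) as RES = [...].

  t0: 0d 57 34 f6 5b 2c e9 db
  t1: 5b 82 2c 9e e9 b5 db 70

RES = [ 0x5b  0x82  0x2c  0x9e  0xe9  0xb5  0xdb  0x70 ]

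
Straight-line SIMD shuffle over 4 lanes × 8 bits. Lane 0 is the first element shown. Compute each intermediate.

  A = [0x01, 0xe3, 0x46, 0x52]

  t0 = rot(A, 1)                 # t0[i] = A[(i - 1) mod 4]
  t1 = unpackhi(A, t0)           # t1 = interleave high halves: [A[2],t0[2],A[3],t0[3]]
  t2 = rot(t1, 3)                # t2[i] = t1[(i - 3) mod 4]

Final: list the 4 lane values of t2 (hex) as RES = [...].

t0 = [0x52, 0x01, 0xe3, 0x46]
t1 = [0x46, 0xe3, 0x52, 0x46]
t2 = [0xe3, 0x52, 0x46, 0x46]

RES = [ 0xe3  0x52  0x46  0x46 ]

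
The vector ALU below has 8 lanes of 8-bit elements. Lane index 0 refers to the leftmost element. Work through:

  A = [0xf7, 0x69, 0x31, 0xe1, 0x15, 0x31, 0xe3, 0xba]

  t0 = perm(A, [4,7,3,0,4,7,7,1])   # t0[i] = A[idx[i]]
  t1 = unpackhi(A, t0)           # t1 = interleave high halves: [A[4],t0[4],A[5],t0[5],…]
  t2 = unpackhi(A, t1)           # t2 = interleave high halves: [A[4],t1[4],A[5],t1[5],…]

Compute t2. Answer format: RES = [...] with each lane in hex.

RES = [0x15, 0xe3, 0x31, 0xba, 0xe3, 0xba, 0xba, 0x69]

t0 = [0x15, 0xba, 0xe1, 0xf7, 0x15, 0xba, 0xba, 0x69]
t1 = [0x15, 0x15, 0x31, 0xba, 0xe3, 0xba, 0xba, 0x69]
t2 = [0x15, 0xe3, 0x31, 0xba, 0xe3, 0xba, 0xba, 0x69]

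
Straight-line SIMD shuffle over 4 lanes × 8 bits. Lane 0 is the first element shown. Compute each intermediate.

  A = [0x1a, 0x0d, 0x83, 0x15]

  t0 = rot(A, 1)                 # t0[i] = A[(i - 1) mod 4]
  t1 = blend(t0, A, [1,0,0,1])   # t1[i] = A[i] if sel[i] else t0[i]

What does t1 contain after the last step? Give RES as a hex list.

→ t0 |15|1a|0d|83|
→ t1 |1a|1a|0d|15|

RES = [ 0x1a  0x1a  0x0d  0x15 ]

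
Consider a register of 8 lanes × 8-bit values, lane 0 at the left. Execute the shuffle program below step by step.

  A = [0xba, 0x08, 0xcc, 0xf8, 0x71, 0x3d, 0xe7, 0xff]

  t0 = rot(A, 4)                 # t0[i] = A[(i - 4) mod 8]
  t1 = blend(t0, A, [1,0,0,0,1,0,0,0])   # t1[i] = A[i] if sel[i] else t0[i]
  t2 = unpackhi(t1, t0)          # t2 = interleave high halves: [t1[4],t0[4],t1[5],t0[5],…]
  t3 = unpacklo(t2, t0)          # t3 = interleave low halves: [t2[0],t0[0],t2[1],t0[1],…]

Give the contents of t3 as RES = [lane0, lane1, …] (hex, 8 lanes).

→ t0 |71|3d|e7|ff|ba|08|cc|f8|
→ t1 |ba|3d|e7|ff|71|08|cc|f8|
→ t2 |71|ba|08|08|cc|cc|f8|f8|
→ t3 |71|71|ba|3d|08|e7|08|ff|

RES = [ 0x71  0x71  0xba  0x3d  0x08  0xe7  0x08  0xff ]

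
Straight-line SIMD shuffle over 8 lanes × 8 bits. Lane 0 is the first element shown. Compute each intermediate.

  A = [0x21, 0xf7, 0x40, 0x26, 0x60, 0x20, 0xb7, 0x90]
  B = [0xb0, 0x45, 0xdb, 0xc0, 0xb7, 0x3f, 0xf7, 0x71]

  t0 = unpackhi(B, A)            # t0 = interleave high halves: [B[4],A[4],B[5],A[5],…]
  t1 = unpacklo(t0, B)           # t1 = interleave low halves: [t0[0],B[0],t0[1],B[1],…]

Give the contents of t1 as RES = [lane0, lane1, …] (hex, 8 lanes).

→ t0 |b7|60|3f|20|f7|b7|71|90|
→ t1 |b7|b0|60|45|3f|db|20|c0|

RES = [ 0xb7  0xb0  0x60  0x45  0x3f  0xdb  0x20  0xc0 ]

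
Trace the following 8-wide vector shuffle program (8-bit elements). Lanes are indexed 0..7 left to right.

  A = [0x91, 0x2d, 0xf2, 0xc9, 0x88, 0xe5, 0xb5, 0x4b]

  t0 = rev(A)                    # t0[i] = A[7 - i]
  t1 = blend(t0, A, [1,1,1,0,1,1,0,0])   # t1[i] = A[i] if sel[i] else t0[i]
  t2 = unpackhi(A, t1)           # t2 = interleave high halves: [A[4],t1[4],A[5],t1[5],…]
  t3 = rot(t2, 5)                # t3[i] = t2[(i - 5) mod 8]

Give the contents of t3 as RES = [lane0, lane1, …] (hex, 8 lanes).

RES = [0xe5, 0xb5, 0x2d, 0x4b, 0x91, 0x88, 0x88, 0xe5]

→ t0 |4b|b5|e5|88|c9|f2|2d|91|
→ t1 |91|2d|f2|88|88|e5|2d|91|
→ t2 |88|88|e5|e5|b5|2d|4b|91|
→ t3 |e5|b5|2d|4b|91|88|88|e5|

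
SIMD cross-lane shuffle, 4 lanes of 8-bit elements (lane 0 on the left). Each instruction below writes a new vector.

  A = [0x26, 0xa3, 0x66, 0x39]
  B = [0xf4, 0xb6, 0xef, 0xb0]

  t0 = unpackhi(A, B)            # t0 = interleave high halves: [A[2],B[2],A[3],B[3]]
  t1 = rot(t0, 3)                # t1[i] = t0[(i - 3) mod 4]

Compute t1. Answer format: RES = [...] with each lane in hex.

  t0: 66 ef 39 b0
  t1: ef 39 b0 66

RES = [ 0xef  0x39  0xb0  0x66 ]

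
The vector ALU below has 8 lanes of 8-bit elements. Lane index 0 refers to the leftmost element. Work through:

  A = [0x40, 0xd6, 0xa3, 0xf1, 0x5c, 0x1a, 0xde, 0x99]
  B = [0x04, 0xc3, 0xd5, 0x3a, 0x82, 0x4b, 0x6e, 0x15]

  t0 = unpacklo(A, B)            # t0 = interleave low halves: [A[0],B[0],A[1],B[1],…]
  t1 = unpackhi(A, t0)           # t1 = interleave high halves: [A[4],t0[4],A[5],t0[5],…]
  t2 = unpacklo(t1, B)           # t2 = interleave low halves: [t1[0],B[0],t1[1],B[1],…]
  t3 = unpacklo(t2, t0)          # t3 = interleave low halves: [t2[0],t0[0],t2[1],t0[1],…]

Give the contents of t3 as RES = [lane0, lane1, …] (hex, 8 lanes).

t0 = [0x40, 0x04, 0xd6, 0xc3, 0xa3, 0xd5, 0xf1, 0x3a]
t1 = [0x5c, 0xa3, 0x1a, 0xd5, 0xde, 0xf1, 0x99, 0x3a]
t2 = [0x5c, 0x04, 0xa3, 0xc3, 0x1a, 0xd5, 0xd5, 0x3a]
t3 = [0x5c, 0x40, 0x04, 0x04, 0xa3, 0xd6, 0xc3, 0xc3]

RES = [0x5c, 0x40, 0x04, 0x04, 0xa3, 0xd6, 0xc3, 0xc3]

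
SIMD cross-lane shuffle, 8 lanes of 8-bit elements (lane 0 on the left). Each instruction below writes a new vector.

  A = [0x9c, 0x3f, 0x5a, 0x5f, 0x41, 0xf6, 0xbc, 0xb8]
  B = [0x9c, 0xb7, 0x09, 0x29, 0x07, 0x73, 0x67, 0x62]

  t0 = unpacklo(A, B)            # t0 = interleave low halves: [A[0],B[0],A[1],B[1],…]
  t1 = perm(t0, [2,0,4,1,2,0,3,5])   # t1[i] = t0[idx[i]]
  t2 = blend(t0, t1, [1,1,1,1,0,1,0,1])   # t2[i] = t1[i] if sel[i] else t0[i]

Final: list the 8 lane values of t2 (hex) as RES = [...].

RES = [ 0x3f  0x9c  0x5a  0x9c  0x5a  0x9c  0x5f  0x09 ]

  t0: 9c 9c 3f b7 5a 09 5f 29
  t1: 3f 9c 5a 9c 3f 9c b7 09
  t2: 3f 9c 5a 9c 5a 9c 5f 09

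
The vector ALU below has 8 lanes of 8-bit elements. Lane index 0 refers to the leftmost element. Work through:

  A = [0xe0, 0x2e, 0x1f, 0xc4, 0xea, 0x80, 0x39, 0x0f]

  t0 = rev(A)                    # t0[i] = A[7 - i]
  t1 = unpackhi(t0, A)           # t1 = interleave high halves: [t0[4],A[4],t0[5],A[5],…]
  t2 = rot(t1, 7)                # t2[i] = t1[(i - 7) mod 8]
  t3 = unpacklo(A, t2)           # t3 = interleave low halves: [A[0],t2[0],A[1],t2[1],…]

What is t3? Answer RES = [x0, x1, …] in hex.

RES = [ 0xe0  0xea  0x2e  0x1f  0x1f  0x80  0xc4  0x2e ]

  t0: 0f 39 80 ea c4 1f 2e e0
  t1: c4 ea 1f 80 2e 39 e0 0f
  t2: ea 1f 80 2e 39 e0 0f c4
  t3: e0 ea 2e 1f 1f 80 c4 2e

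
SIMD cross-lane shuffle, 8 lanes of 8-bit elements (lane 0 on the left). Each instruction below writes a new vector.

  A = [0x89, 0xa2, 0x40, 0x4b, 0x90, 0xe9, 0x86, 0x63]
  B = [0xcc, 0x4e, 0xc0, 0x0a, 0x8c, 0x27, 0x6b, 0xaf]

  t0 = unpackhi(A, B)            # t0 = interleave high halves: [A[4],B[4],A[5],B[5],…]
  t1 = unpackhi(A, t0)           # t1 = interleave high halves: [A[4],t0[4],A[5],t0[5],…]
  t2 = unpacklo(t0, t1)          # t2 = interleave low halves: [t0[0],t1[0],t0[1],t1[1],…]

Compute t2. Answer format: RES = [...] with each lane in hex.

RES = [0x90, 0x90, 0x8c, 0x86, 0xe9, 0xe9, 0x27, 0x6b]

t0 = [0x90, 0x8c, 0xe9, 0x27, 0x86, 0x6b, 0x63, 0xaf]
t1 = [0x90, 0x86, 0xe9, 0x6b, 0x86, 0x63, 0x63, 0xaf]
t2 = [0x90, 0x90, 0x8c, 0x86, 0xe9, 0xe9, 0x27, 0x6b]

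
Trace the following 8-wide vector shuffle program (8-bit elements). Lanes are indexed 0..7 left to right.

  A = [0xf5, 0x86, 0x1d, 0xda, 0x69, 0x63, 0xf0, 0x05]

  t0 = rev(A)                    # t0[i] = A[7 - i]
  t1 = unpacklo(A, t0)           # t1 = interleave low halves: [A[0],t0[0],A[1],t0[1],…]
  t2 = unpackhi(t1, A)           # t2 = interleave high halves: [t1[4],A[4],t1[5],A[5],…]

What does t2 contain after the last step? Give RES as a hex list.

t0 = [0x05, 0xf0, 0x63, 0x69, 0xda, 0x1d, 0x86, 0xf5]
t1 = [0xf5, 0x05, 0x86, 0xf0, 0x1d, 0x63, 0xda, 0x69]
t2 = [0x1d, 0x69, 0x63, 0x63, 0xda, 0xf0, 0x69, 0x05]

RES = [0x1d, 0x69, 0x63, 0x63, 0xda, 0xf0, 0x69, 0x05]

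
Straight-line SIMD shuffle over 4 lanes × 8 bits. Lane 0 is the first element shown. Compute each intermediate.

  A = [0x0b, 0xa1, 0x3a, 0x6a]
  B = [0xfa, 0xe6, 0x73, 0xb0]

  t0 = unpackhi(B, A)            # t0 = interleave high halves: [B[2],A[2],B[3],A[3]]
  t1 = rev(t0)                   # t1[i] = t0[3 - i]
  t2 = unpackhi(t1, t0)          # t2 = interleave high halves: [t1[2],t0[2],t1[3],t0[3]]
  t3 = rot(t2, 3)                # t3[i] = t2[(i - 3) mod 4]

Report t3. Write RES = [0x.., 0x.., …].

t0 = [0x73, 0x3a, 0xb0, 0x6a]
t1 = [0x6a, 0xb0, 0x3a, 0x73]
t2 = [0x3a, 0xb0, 0x73, 0x6a]
t3 = [0xb0, 0x73, 0x6a, 0x3a]

RES = [0xb0, 0x73, 0x6a, 0x3a]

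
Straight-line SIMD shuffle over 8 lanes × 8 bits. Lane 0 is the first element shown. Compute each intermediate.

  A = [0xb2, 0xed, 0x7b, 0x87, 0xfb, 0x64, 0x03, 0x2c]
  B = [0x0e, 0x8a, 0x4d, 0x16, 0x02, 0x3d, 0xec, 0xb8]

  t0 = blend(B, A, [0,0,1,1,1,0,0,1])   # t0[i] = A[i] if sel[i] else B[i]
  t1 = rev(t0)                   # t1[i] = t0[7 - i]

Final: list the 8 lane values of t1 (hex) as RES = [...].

RES = [0x2c, 0xec, 0x3d, 0xfb, 0x87, 0x7b, 0x8a, 0x0e]

→ t0 |0e|8a|7b|87|fb|3d|ec|2c|
→ t1 |2c|ec|3d|fb|87|7b|8a|0e|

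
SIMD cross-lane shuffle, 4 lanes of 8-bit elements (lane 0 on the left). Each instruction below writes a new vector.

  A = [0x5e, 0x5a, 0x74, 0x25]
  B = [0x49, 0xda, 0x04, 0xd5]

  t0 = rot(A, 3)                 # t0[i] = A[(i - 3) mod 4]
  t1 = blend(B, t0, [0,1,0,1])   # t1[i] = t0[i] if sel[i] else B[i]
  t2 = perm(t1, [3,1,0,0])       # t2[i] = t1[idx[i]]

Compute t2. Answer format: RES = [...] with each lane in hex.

→ t0 |5a|74|25|5e|
→ t1 |49|74|04|5e|
→ t2 |5e|74|49|49|

RES = [ 0x5e  0x74  0x49  0x49 ]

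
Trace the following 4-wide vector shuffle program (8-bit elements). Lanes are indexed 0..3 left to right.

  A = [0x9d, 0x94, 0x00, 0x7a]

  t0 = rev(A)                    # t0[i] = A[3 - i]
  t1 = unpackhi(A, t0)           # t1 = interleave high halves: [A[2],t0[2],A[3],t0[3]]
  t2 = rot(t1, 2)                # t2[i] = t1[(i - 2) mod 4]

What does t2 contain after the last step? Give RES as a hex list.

  t0: 7a 00 94 9d
  t1: 00 94 7a 9d
  t2: 7a 9d 00 94

RES = [ 0x7a  0x9d  0x00  0x94 ]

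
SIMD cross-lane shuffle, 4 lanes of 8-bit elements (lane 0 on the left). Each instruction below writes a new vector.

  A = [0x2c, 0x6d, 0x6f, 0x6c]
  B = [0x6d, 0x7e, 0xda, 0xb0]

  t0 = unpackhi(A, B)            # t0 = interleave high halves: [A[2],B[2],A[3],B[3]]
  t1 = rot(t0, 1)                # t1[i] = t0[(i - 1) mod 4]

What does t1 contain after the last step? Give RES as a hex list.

  t0: 6f da 6c b0
  t1: b0 6f da 6c

RES = [ 0xb0  0x6f  0xda  0x6c ]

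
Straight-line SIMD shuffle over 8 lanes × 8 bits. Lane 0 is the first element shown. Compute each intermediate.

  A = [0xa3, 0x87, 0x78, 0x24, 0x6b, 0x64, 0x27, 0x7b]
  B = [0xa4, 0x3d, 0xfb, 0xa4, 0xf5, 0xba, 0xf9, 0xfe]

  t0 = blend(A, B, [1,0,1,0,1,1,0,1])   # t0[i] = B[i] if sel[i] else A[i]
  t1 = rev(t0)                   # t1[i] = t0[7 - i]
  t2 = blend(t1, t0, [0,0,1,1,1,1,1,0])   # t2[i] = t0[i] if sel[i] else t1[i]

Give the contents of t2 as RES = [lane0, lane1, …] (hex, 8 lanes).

RES = [ 0xfe  0x27  0xfb  0x24  0xf5  0xba  0x27  0xa4 ]

→ t0 |a4|87|fb|24|f5|ba|27|fe|
→ t1 |fe|27|ba|f5|24|fb|87|a4|
→ t2 |fe|27|fb|24|f5|ba|27|a4|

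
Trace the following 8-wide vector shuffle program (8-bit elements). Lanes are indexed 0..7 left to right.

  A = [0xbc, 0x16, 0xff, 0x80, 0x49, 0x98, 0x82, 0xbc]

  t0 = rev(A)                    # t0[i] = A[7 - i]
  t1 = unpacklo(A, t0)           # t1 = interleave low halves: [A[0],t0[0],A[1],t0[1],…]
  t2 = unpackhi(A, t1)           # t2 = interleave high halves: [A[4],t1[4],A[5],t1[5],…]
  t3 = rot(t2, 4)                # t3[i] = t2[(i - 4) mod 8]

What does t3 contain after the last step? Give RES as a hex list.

  t0: bc 82 98 49 80 ff 16 bc
  t1: bc bc 16 82 ff 98 80 49
  t2: 49 ff 98 98 82 80 bc 49
  t3: 82 80 bc 49 49 ff 98 98

RES = [ 0x82  0x80  0xbc  0x49  0x49  0xff  0x98  0x98 ]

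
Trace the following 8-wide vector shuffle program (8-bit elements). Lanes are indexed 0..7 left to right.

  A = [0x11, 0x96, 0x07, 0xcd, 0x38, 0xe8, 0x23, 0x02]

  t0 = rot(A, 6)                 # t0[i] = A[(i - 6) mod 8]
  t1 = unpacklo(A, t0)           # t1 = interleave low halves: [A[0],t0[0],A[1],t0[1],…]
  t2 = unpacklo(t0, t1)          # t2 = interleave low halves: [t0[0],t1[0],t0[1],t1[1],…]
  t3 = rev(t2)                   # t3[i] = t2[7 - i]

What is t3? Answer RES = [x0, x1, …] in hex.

  t0: 07 cd 38 e8 23 02 11 96
  t1: 11 07 96 cd 07 38 cd e8
  t2: 07 11 cd 07 38 96 e8 cd
  t3: cd e8 96 38 07 cd 11 07

RES = [ 0xcd  0xe8  0x96  0x38  0x07  0xcd  0x11  0x07 ]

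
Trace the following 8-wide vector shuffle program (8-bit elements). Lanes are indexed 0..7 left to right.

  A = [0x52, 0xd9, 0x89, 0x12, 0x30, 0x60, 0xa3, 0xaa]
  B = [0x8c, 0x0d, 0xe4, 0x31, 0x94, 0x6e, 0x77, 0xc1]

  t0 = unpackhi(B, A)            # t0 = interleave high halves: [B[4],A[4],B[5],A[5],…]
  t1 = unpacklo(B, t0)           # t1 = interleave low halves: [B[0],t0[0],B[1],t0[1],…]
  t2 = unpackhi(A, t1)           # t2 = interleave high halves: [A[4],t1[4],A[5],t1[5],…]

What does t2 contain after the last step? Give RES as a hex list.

RES = [0x30, 0xe4, 0x60, 0x6e, 0xa3, 0x31, 0xaa, 0x60]

  t0: 94 30 6e 60 77 a3 c1 aa
  t1: 8c 94 0d 30 e4 6e 31 60
  t2: 30 e4 60 6e a3 31 aa 60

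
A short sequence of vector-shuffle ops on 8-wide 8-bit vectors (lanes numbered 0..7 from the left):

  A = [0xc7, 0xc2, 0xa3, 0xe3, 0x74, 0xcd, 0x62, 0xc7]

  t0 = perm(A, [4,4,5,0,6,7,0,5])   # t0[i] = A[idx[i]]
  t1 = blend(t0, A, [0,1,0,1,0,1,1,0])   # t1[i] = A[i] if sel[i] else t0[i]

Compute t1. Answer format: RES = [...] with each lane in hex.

t0 = [0x74, 0x74, 0xcd, 0xc7, 0x62, 0xc7, 0xc7, 0xcd]
t1 = [0x74, 0xc2, 0xcd, 0xe3, 0x62, 0xcd, 0x62, 0xcd]

RES = [0x74, 0xc2, 0xcd, 0xe3, 0x62, 0xcd, 0x62, 0xcd]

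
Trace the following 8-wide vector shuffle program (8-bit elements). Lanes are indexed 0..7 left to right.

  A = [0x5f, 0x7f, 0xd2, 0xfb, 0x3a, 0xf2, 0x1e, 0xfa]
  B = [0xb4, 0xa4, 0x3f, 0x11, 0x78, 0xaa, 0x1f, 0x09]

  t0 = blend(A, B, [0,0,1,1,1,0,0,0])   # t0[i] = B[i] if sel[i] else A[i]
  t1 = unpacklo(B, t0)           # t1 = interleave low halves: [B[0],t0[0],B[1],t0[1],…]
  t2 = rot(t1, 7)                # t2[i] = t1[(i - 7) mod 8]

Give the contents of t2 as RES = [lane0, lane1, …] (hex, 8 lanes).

RES = [0x5f, 0xa4, 0x7f, 0x3f, 0x3f, 0x11, 0x11, 0xb4]

→ t0 |5f|7f|3f|11|78|f2|1e|fa|
→ t1 |b4|5f|a4|7f|3f|3f|11|11|
→ t2 |5f|a4|7f|3f|3f|11|11|b4|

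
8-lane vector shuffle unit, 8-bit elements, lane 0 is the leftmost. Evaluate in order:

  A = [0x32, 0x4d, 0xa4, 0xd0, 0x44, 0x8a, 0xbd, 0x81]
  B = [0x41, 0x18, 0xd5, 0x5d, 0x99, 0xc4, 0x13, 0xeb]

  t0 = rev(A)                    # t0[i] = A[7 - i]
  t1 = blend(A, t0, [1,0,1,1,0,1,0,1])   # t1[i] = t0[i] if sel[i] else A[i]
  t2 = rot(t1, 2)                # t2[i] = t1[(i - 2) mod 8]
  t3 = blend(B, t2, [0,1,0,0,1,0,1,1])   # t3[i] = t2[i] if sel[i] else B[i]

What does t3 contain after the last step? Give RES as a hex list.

RES = [ 0x41  0x32  0xd5  0x5d  0x8a  0xc4  0x44  0xa4 ]

  t0: 81 bd 8a 44 d0 a4 4d 32
  t1: 81 4d 8a 44 44 a4 bd 32
  t2: bd 32 81 4d 8a 44 44 a4
  t3: 41 32 d5 5d 8a c4 44 a4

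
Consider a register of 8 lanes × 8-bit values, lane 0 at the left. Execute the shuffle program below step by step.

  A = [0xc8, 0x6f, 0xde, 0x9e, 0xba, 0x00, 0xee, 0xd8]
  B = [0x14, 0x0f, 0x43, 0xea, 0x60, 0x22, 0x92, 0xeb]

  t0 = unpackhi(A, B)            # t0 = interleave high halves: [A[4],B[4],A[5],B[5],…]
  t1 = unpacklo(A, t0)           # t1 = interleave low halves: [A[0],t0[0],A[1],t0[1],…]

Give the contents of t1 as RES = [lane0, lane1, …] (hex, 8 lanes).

RES = [ 0xc8  0xba  0x6f  0x60  0xde  0x00  0x9e  0x22 ]

→ t0 |ba|60|00|22|ee|92|d8|eb|
→ t1 |c8|ba|6f|60|de|00|9e|22|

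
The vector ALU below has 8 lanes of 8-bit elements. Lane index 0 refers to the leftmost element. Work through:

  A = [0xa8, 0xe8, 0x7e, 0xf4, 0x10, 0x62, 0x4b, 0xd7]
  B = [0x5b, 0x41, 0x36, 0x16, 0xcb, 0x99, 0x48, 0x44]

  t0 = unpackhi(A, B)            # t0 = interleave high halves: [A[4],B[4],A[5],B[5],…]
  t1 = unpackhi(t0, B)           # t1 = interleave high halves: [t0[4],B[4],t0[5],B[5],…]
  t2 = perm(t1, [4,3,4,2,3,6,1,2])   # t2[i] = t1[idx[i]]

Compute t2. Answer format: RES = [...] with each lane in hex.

RES = [0xd7, 0x99, 0xd7, 0x48, 0x99, 0x44, 0xcb, 0x48]

→ t0 |10|cb|62|99|4b|48|d7|44|
→ t1 |4b|cb|48|99|d7|48|44|44|
→ t2 |d7|99|d7|48|99|44|cb|48|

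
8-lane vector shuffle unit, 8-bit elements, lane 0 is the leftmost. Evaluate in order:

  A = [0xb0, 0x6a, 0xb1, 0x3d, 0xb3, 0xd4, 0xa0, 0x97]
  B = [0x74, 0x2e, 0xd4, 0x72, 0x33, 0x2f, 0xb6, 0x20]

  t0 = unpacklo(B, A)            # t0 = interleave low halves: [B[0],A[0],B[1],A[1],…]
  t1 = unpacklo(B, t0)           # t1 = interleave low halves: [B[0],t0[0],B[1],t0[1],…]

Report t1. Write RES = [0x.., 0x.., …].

t0 = [0x74, 0xb0, 0x2e, 0x6a, 0xd4, 0xb1, 0x72, 0x3d]
t1 = [0x74, 0x74, 0x2e, 0xb0, 0xd4, 0x2e, 0x72, 0x6a]

RES = [0x74, 0x74, 0x2e, 0xb0, 0xd4, 0x2e, 0x72, 0x6a]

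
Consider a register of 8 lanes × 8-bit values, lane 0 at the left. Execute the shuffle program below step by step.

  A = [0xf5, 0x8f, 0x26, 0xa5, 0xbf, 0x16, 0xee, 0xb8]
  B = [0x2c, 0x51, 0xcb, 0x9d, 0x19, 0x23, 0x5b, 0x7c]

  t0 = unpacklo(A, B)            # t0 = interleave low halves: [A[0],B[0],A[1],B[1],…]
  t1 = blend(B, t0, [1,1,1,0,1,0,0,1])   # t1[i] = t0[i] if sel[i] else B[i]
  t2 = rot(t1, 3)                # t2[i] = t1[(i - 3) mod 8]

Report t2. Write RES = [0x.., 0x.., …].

  t0: f5 2c 8f 51 26 cb a5 9d
  t1: f5 2c 8f 9d 26 23 5b 9d
  t2: 23 5b 9d f5 2c 8f 9d 26

RES = [ 0x23  0x5b  0x9d  0xf5  0x2c  0x8f  0x9d  0x26 ]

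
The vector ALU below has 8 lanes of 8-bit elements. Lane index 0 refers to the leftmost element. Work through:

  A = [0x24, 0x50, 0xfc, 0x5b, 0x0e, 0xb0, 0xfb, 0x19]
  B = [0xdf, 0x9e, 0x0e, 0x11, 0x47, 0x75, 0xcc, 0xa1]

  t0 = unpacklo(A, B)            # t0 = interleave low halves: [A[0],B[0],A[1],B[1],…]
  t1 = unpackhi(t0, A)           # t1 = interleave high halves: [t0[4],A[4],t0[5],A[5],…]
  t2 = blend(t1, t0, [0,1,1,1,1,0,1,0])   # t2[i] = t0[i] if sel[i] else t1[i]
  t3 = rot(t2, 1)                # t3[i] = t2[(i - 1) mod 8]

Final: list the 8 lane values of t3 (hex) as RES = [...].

t0 = [0x24, 0xdf, 0x50, 0x9e, 0xfc, 0x0e, 0x5b, 0x11]
t1 = [0xfc, 0x0e, 0x0e, 0xb0, 0x5b, 0xfb, 0x11, 0x19]
t2 = [0xfc, 0xdf, 0x50, 0x9e, 0xfc, 0xfb, 0x5b, 0x19]
t3 = [0x19, 0xfc, 0xdf, 0x50, 0x9e, 0xfc, 0xfb, 0x5b]

RES = [0x19, 0xfc, 0xdf, 0x50, 0x9e, 0xfc, 0xfb, 0x5b]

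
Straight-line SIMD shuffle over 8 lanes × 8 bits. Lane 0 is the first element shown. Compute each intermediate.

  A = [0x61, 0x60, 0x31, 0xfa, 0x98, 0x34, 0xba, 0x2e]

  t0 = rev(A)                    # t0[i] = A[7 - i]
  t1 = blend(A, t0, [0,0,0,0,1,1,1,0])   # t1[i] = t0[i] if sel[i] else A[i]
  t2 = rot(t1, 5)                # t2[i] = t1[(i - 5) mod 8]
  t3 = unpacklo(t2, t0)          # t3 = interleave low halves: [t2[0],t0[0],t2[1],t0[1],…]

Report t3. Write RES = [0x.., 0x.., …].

RES = [ 0xfa  0x2e  0xfa  0xba  0x31  0x34  0x60  0x98 ]

t0 = [0x2e, 0xba, 0x34, 0x98, 0xfa, 0x31, 0x60, 0x61]
t1 = [0x61, 0x60, 0x31, 0xfa, 0xfa, 0x31, 0x60, 0x2e]
t2 = [0xfa, 0xfa, 0x31, 0x60, 0x2e, 0x61, 0x60, 0x31]
t3 = [0xfa, 0x2e, 0xfa, 0xba, 0x31, 0x34, 0x60, 0x98]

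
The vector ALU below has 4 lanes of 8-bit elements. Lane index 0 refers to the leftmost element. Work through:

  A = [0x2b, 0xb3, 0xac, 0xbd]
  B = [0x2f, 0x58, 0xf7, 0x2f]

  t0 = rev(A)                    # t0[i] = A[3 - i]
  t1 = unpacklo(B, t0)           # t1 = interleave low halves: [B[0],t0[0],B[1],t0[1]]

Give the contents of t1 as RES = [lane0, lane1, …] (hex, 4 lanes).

RES = [0x2f, 0xbd, 0x58, 0xac]

  t0: bd ac b3 2b
  t1: 2f bd 58 ac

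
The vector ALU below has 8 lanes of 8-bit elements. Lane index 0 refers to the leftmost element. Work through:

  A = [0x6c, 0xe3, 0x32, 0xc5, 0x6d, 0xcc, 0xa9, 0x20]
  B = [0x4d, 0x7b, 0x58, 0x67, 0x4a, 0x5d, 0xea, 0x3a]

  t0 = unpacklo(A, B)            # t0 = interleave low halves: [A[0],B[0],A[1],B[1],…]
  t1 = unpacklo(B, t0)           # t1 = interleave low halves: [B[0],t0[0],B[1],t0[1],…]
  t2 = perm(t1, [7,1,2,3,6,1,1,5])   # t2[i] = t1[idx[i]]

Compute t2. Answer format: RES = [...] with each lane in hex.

RES = [ 0x7b  0x6c  0x7b  0x4d  0x67  0x6c  0x6c  0xe3 ]

→ t0 |6c|4d|e3|7b|32|58|c5|67|
→ t1 |4d|6c|7b|4d|58|e3|67|7b|
→ t2 |7b|6c|7b|4d|67|6c|6c|e3|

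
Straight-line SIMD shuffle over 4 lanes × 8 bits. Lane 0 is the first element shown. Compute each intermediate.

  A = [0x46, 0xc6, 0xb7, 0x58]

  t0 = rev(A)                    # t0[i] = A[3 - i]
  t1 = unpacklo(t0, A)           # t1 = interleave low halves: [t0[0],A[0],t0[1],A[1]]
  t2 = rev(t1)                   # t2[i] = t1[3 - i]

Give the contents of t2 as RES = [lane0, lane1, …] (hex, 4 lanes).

→ t0 |58|b7|c6|46|
→ t1 |58|46|b7|c6|
→ t2 |c6|b7|46|58|

RES = [ 0xc6  0xb7  0x46  0x58 ]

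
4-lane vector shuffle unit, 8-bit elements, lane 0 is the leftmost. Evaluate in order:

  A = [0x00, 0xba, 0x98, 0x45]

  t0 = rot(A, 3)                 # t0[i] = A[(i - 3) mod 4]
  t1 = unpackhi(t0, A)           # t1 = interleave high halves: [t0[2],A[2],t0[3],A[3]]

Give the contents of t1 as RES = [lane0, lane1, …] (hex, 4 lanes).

  t0: ba 98 45 00
  t1: 45 98 00 45

RES = [ 0x45  0x98  0x00  0x45 ]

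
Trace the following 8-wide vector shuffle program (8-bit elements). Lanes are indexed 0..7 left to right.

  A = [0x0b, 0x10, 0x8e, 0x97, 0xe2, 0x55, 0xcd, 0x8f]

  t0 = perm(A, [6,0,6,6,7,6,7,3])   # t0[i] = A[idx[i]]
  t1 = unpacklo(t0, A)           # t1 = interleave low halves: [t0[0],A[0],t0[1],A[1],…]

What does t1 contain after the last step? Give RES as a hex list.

t0 = [0xcd, 0x0b, 0xcd, 0xcd, 0x8f, 0xcd, 0x8f, 0x97]
t1 = [0xcd, 0x0b, 0x0b, 0x10, 0xcd, 0x8e, 0xcd, 0x97]

RES = [ 0xcd  0x0b  0x0b  0x10  0xcd  0x8e  0xcd  0x97 ]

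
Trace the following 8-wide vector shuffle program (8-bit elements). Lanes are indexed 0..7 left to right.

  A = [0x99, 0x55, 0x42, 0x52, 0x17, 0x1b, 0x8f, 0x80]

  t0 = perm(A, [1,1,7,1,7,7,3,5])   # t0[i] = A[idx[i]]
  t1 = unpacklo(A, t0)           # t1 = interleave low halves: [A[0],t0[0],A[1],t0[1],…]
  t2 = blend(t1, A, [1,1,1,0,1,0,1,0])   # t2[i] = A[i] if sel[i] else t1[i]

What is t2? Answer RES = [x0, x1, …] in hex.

t0 = [0x55, 0x55, 0x80, 0x55, 0x80, 0x80, 0x52, 0x1b]
t1 = [0x99, 0x55, 0x55, 0x55, 0x42, 0x80, 0x52, 0x55]
t2 = [0x99, 0x55, 0x42, 0x55, 0x17, 0x80, 0x8f, 0x55]

RES = [ 0x99  0x55  0x42  0x55  0x17  0x80  0x8f  0x55 ]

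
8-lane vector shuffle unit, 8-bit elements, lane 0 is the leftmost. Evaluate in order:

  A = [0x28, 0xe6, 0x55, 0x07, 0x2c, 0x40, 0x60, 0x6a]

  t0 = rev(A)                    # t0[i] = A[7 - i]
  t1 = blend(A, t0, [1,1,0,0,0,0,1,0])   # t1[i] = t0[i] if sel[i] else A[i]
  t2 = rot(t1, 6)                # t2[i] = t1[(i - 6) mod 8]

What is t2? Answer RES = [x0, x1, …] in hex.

t0 = [0x6a, 0x60, 0x40, 0x2c, 0x07, 0x55, 0xe6, 0x28]
t1 = [0x6a, 0x60, 0x55, 0x07, 0x2c, 0x40, 0xe6, 0x6a]
t2 = [0x55, 0x07, 0x2c, 0x40, 0xe6, 0x6a, 0x6a, 0x60]

RES = [ 0x55  0x07  0x2c  0x40  0xe6  0x6a  0x6a  0x60 ]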